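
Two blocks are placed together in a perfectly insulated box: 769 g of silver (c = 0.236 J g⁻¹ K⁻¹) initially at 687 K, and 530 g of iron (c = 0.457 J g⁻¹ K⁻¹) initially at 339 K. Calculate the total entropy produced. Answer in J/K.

ΔS_total = 26.2 J/K

Energy balance: T_f = (m₁c₁T₁ + m₂c₂T₂)/(m₁c₁ + m₂c₂) = 488.06 K.
ΔS₁ = m₁c₁ ln(T_f/T₁) = 181.484 × ln(488.06/687) = -62.05 J/K.
ΔS₂ = m₂c₂ ln(T_f/T₂) = 242.21 × ln(488.06/339) = 88.27 J/K.
ΔS_total = -62.05 + 88.27 = 26.2 J/K.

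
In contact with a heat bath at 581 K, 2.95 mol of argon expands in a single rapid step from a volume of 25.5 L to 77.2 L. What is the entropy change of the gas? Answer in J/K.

ΔS_gas = 27.2 J/K

Entropy is a state function, so ΔS_gas depends only on the end states.
For an isothermal ideal gas ΔS_gas = nR ln(V₂/V₁) = 2.95 × 8.314 × ln(77.2/25.5) = 27.2 J/K.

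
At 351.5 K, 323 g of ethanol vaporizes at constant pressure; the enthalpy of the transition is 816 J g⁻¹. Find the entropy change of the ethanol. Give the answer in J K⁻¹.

ΔS = 750 J/K

Heat absorbed by the substance: Q = mL = 323 × 816 = 263568 J.
At constant T, ΔS = Q_rev/T = 263568 / 351.5 = 750 J/K.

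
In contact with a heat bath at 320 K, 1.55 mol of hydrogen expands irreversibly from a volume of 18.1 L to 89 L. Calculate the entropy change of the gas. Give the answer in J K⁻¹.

Entropy is a state function, so ΔS_gas depends only on the end states.
For an isothermal ideal gas ΔS_gas = nR ln(V₂/V₁) = 1.55 × 8.314 × ln(89/18.1) = 20.5 J/K.

ΔS_gas = 20.5 J/K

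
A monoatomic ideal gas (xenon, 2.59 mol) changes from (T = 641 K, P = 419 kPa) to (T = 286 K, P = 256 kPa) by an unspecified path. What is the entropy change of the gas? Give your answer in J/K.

ΔS = -32.8 J/K

ΔS = nC_p ln(T₂/T₁) − nR ln(P₂/P₁), with C_p = 5R/2 = 20.79 J mol⁻¹ K⁻¹ for a monoatomic ideal gas.
ΔS = 2.59 × [20.79 × ln(286/641) − 8.314 × ln(256/419)] = -32.8 J/K.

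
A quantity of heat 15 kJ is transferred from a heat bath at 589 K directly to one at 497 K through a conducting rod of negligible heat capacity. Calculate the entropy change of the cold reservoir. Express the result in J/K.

The cold reservoir gains heat Q, so ΔS_cold = +Q/T_C = 15000/497 = 30.2 J/K.

ΔS_cold = 30.2 J/K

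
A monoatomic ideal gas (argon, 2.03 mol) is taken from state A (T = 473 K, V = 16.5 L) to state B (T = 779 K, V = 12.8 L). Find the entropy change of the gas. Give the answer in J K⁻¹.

Entropy is a state function: ΔS = nC_V ln(T₂/T₁) + nR ln(V₂/V₁), with C_V = 3R/2 = 12.47 J mol⁻¹ K⁻¹ for a monoatomic ideal gas.
ΔS = 2.03 × [12.47 × ln(779/473) + 8.314 × ln(12.8/16.5)] = 8.35 J/K.

ΔS = 8.35 J/K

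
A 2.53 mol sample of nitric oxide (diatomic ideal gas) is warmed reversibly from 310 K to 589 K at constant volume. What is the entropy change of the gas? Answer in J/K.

At constant volume, ΔS = nC_V ln(T₂/T₁) with C_V = 5R/2 = 20.79 J mol⁻¹ K⁻¹.
ΔS = 2.53 × 20.79 × ln(589/310) = 33.8 J/K.

ΔS = 33.8 J/K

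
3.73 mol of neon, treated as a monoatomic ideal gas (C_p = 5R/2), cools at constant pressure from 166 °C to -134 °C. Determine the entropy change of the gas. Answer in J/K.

In kelvin: T₁ = 439.15 K, T₂ = 139.15 K. At constant pressure, ΔS = nC_p ln(T₂/T₁) with C_p = 5R/2 = 20.79 J mol⁻¹ K⁻¹.
ΔS = 3.73 × 20.79 × ln(139.15/439.15) = -89.1 J/K.

ΔS = -89.1 J/K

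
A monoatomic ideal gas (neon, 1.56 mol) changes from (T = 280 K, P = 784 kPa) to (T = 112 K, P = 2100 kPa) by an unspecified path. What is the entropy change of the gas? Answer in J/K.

ΔS = -42.5 J/K

ΔS = nC_p ln(T₂/T₁) − nR ln(P₂/P₁), with C_p = 5R/2 = 20.79 J mol⁻¹ K⁻¹ for a monoatomic ideal gas.
ΔS = 1.56 × [20.79 × ln(112/280) − 8.314 × ln(2100/784)] = -42.5 J/K.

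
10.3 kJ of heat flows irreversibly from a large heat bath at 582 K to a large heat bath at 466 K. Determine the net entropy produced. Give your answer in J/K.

ΔS_total = 4.41 J/K

ΔS_hot = −Q/T_H = −10300/582 = -17.698 J/K and ΔS_cold = +Q/T_C = 10300/466 = 22.103 J/K.
ΔS_total = -17.698 + 22.103 = 4.41 J/K, positive as the second law requires.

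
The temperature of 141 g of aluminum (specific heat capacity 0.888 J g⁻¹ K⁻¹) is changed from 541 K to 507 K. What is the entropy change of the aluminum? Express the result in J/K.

ΔS = ∫dQ_rev/T = m c ln(T₂/T₁) = 141 × 0.888 × ln(507/541) = -8.13 J/K.

ΔS = -8.13 J/K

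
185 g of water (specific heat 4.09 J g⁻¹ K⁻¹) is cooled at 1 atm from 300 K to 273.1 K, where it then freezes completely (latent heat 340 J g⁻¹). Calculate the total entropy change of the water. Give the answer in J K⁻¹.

Cooling step: ΔS₁ = m c ln(T_tr/T_i) = 185 × 4.09 × ln(273.1/300) = -71.08 J/K.
Phase change: ΔS₂ = −mL/T_tr = −185 × 340 / 273.1 = -230.3 J/K.
ΔS_total = (-71.08) + (-230.3) = -301 J/K.

ΔS = -301 J/K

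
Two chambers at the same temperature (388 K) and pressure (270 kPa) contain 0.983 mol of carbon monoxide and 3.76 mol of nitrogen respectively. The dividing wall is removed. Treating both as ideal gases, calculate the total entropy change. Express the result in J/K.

Mole fractions: x_A = 0.983/4.74 = 0.207, x_B = 0.793.
ΔS_mix = −R(n_A ln x_A + n_B ln x_B) = −8.314 × (0.983 ln 0.207 + 3.76 ln 0.793) = 20.1 J/K.

ΔS_mix = 20.1 J/K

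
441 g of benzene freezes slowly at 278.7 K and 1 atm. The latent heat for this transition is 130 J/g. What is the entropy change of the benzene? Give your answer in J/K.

Heat released by the substance: Q = −mL = −441 × 130 = −57330 J.
At constant T, ΔS = Q_rev/T = −57330 / 278.7 = -206 J/K.

ΔS = -206 J/K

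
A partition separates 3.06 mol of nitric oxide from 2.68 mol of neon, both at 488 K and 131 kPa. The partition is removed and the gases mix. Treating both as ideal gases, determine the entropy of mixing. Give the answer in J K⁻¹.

ΔS_mix = 33 J/K

Mole fractions: x_A = 3.06/5.74 = 0.533, x_B = 0.467.
ΔS_mix = −R(n_A ln x_A + n_B ln x_B) = −8.314 × (3.06 ln 0.533 + 2.68 ln 0.467) = 33 J/K.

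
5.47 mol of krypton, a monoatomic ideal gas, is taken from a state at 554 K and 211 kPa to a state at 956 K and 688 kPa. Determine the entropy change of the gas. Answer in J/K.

ΔS = 8.28 J/K

ΔS = nC_p ln(T₂/T₁) − nR ln(P₂/P₁), with C_p = 5R/2 = 20.79 J mol⁻¹ K⁻¹ for a monoatomic ideal gas.
ΔS = 5.47 × [20.79 × ln(956/554) − 8.314 × ln(688/211)] = 8.28 J/K.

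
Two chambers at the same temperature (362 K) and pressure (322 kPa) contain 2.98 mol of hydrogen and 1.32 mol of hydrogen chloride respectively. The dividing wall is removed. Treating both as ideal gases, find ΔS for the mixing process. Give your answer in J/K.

Mole fractions: x_A = 2.98/4.3 = 0.693, x_B = 0.307.
ΔS_mix = −R(n_A ln x_A + n_B ln x_B) = −8.314 × (2.98 ln 0.693 + 1.32 ln 0.307) = 22 J/K.

ΔS_mix = 22 J/K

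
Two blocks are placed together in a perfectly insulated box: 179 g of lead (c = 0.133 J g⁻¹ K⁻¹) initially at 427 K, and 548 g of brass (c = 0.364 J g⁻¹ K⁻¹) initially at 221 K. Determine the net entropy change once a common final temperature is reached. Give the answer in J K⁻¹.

ΔS_total = 5.48 J/K

Energy balance: T_f = (m₁c₁T₁ + m₂c₂T₂)/(m₁c₁ + m₂c₂) = 242.96 K.
ΔS₁ = m₁c₁ ln(T_f/T₁) = 23.807 × ln(242.96/427) = -13.42 J/K.
ΔS₂ = m₂c₂ ln(T_f/T₂) = 199.472 × ln(242.96/221) = 18.9 J/K.
ΔS_total = -13.42 + 18.9 = 5.48 J/K.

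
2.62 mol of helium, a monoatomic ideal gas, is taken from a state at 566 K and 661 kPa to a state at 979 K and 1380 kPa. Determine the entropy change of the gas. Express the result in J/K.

ΔS = nC_p ln(T₂/T₁) − nR ln(P₂/P₁), with C_p = 5R/2 = 20.79 J mol⁻¹ K⁻¹ for a monoatomic ideal gas.
ΔS = 2.62 × [20.79 × ln(979/566) − 8.314 × ln(1380/661)] = 13.8 J/K.

ΔS = 13.8 J/K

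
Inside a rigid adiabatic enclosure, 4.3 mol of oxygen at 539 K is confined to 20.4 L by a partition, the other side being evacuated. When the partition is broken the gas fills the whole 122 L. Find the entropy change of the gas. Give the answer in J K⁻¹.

ΔS_gas = 63.9 J/K

No heat is exchanged and no work is done, so the ideal-gas temperature stays constant.
Entropy is a state function; using a reversible isothermal path, ΔS_gas = nR ln(V₂/V₁) = 4.3 × 8.314 × ln(122/20.4) = 63.9 J/K.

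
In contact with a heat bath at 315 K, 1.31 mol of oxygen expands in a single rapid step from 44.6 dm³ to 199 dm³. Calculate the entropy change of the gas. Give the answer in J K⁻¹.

Entropy is a state function, so ΔS_gas depends only on the end states.
For an isothermal ideal gas ΔS_gas = nR ln(V₂/V₁) = 1.31 × 8.314 × ln(199/44.6) = 16.3 J/K.

ΔS_gas = 16.3 J/K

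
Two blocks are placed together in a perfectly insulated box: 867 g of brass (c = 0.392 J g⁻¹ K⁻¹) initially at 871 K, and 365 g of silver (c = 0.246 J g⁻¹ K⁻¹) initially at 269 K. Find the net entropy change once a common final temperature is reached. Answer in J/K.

ΔS_total = 38.5 J/K

Energy balance: T_f = (m₁c₁T₁ + m₂c₂T₂)/(m₁c₁ + m₂c₂) = 745.19 K.
ΔS₁ = m₁c₁ ln(T_f/T₁) = 339.864 × ln(745.19/871) = -53.02 J/K.
ΔS₂ = m₂c₂ ln(T_f/T₂) = 89.79 × ln(745.19/269) = 91.49 J/K.
ΔS_total = -53.02 + 91.49 = 38.5 J/K.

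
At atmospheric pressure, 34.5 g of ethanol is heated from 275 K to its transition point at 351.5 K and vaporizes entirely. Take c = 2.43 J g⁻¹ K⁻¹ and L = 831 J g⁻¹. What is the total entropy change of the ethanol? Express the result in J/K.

ΔS = 102 J/K

Warming step: ΔS₁ = m c ln(T_tr/T_i) = 34.5 × 2.43 × ln(351.5/275) = 20.58 J/K.
Phase change: ΔS₂ = +mL/T_tr = 34.5 × 831 / 351.5 = 81.56 J/K.
ΔS_total = (20.58) + (81.56) = 102 J/K.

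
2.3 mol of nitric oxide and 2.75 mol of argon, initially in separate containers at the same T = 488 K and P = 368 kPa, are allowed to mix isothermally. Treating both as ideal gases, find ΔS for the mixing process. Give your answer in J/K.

Mole fractions: x_A = 2.3/5.05 = 0.455, x_B = 0.545.
ΔS_mix = −R(n_A ln x_A + n_B ln x_B) = −8.314 × (2.3 ln 0.455 + 2.75 ln 0.545) = 28.9 J/K.

ΔS_mix = 28.9 J/K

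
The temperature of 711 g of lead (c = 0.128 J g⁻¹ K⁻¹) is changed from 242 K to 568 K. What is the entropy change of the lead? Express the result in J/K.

ΔS = ∫dQ_rev/T = m c ln(T₂/T₁) = 711 × 0.128 × ln(568/242) = 77.6 J/K.

ΔS = 77.6 J/K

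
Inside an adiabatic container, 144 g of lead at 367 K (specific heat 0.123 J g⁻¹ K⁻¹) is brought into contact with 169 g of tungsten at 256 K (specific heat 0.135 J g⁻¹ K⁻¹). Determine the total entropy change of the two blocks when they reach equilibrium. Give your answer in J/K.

Energy balance: T_f = (m₁c₁T₁ + m₂c₂T₂)/(m₁c₁ + m₂c₂) = 304.51 K.
ΔS₁ = m₁c₁ ln(T_f/T₁) = 17.712 × ln(304.51/367) = -3.306 J/K.
ΔS₂ = m₂c₂ ln(T_f/T₂) = 22.815 × ln(304.51/256) = 3.959 J/K.
ΔS_total = -3.306 + 3.959 = 0.653 J/K.

ΔS_total = 0.653 J/K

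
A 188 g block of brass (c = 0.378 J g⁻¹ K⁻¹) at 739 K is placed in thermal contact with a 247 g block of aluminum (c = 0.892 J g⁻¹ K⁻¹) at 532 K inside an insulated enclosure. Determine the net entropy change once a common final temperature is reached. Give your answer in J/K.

ΔS_total = 3.06 J/K

Energy balance: T_f = (m₁c₁T₁ + m₂c₂T₂)/(m₁c₁ + m₂c₂) = 582.48 K.
ΔS₁ = m₁c₁ ln(T_f/T₁) = 71.064 × ln(582.48/739) = -16.91 J/K.
ΔS₂ = m₂c₂ ln(T_f/T₂) = 220.324 × ln(582.48/532) = 19.97 J/K.
ΔS_total = -16.91 + 19.97 = 3.06 J/K.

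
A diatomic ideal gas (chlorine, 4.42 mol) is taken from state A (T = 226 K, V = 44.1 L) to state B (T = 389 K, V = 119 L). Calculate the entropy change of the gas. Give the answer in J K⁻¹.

Entropy is a state function: ΔS = nC_V ln(T₂/T₁) + nR ln(V₂/V₁), with C_V = 5R/2 = 20.79 J mol⁻¹ K⁻¹ for a diatomic ideal gas.
ΔS = 4.42 × [20.79 × ln(389/226) + 8.314 × ln(119/44.1)] = 86.4 J/K.

ΔS = 86.4 J/K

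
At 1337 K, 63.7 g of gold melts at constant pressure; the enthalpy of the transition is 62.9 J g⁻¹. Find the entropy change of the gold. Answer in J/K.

ΔS = 3 J/K

Heat absorbed by the substance: Q = mL = 63.7 × 62.9 = 4006.73 J.
At constant T, ΔS = Q_rev/T = 4006.73 / 1337 = 3 J/K.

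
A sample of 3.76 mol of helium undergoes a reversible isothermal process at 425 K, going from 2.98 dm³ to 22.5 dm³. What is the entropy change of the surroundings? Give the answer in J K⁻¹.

For an isothermal ideal gas ΔS_gas = nR ln(V₂/V₁) = 3.76 × 8.314 × ln(22.5/2.98) = 63.2 J/K.
The process is reversible, so ΔS_surr = −ΔS_gas = -63.2 J/K and ΔS_universe = 0.

ΔS_surr = -63.2 J/K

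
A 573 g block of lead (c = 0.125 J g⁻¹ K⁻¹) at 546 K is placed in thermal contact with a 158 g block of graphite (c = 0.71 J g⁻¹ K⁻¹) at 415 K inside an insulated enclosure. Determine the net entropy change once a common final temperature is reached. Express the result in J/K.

ΔS_total = 1.67 J/K

Energy balance: T_f = (m₁c₁T₁ + m₂c₂T₂)/(m₁c₁ + m₂c₂) = 466.05 K.
ΔS₁ = m₁c₁ ln(T_f/T₁) = 71.625 × ln(466.05/546) = -11.34 J/K.
ΔS₂ = m₂c₂ ln(T_f/T₂) = 112.18 × ln(466.05/415) = 13.01 J/K.
ΔS_total = -11.34 + 13.01 = 1.67 J/K.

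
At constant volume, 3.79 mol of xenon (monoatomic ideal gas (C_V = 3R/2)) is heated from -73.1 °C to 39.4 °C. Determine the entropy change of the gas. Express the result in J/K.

ΔS = 21.1 J/K

In kelvin: T₁ = 200.05 K, T₂ = 312.55 K. At constant volume, ΔS = nC_V ln(T₂/T₁) with C_V = 3R/2 = 12.47 J mol⁻¹ K⁻¹.
ΔS = 3.79 × 12.47 × ln(312.55/200.05) = 21.1 J/K.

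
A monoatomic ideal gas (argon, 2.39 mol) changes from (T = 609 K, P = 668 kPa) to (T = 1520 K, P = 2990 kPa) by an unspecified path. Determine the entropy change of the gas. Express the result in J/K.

ΔS = nC_p ln(T₂/T₁) − nR ln(P₂/P₁), with C_p = 5R/2 = 20.79 J mol⁻¹ K⁻¹ for a monoatomic ideal gas.
ΔS = 2.39 × [20.79 × ln(1520/609) − 8.314 × ln(2990/668)] = 15.7 J/K.

ΔS = 15.7 J/K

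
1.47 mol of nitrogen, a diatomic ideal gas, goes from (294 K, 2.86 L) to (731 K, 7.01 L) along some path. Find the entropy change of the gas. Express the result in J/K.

ΔS = 38.8 J/K

Entropy is a state function: ΔS = nC_V ln(T₂/T₁) + nR ln(V₂/V₁), with C_V = 5R/2 = 20.79 J mol⁻¹ K⁻¹ for a diatomic ideal gas.
ΔS = 1.47 × [20.79 × ln(731/294) + 8.314 × ln(7.01/2.86)] = 38.8 J/K.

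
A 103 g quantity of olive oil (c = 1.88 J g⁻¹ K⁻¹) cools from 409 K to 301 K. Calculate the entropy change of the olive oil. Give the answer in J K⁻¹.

ΔS = ∫dQ_rev/T = m c ln(T₂/T₁) = 103 × 1.88 × ln(301/409) = -59.4 J/K.

ΔS = -59.4 J/K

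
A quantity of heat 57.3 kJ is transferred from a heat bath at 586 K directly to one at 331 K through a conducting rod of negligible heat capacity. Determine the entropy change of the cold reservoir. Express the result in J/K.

The cold reservoir gains heat Q, so ΔS_cold = +Q/T_C = 57300/331 = 173 J/K.

ΔS_cold = 173 J/K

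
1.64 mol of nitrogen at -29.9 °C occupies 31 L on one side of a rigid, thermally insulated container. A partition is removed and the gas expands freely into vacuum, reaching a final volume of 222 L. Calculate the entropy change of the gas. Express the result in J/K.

ΔS_gas = 26.8 J/K

No heat is exchanged and no work is done, so the ideal-gas temperature stays constant.
Entropy is a state function; using a reversible isothermal path, ΔS_gas = nR ln(V₂/V₁) = 1.64 × 8.314 × ln(222/31) = 26.8 J/K.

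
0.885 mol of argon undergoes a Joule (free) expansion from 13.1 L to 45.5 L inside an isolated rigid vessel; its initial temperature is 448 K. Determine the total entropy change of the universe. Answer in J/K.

ΔS_universe = 9.16 J/K

For an ideal gas in free expansion Q = 0 and W = 0, so T is unchanged.
Entropy is a state function; using a reversible isothermal path, ΔS_gas = nR ln(V₂/V₁) = 0.885 × 8.314 × ln(45.5/13.1) = 9.16 J/K.
The insulated surroundings exchange no heat, so ΔS_surr = 0 and ΔS_universe = ΔS_gas.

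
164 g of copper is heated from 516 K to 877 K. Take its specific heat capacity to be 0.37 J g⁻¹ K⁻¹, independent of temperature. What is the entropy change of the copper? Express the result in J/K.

ΔS = 32.2 J/K

ΔS = ∫dQ_rev/T = m c ln(T₂/T₁) = 164 × 0.37 × ln(877/516) = 32.2 J/K.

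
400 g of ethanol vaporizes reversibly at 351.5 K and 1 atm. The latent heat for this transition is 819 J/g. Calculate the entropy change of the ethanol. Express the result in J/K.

Heat absorbed by the substance: Q = mL = 400 × 819 = 327600 J.
At constant T, ΔS = Q_rev/T = 327600 / 351.5 = 932 J/K.

ΔS = 932 J/K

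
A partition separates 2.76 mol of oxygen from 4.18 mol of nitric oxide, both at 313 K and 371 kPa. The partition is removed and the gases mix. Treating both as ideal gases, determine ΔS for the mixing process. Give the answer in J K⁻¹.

ΔS_mix = 38.8 J/K

Mole fractions: x_A = 2.76/6.94 = 0.398, x_B = 0.602.
ΔS_mix = −R(n_A ln x_A + n_B ln x_B) = −8.314 × (2.76 ln 0.398 + 4.18 ln 0.602) = 38.8 J/K.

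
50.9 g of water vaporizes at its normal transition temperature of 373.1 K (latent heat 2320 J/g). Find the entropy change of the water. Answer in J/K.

Heat absorbed by the substance: Q = mL = 50.9 × 2320 = 118088 J.
At constant T, ΔS = Q_rev/T = 118088 / 373.1 = 317 J/K.

ΔS = 317 J/K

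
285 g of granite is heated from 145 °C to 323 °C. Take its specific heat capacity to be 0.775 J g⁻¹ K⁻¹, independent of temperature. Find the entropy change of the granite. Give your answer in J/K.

ΔS = 78.3 J/K

In kelvin: T₁ = 418.15 K, T₂ = 596.15 K. ΔS = ∫dQ_rev/T = m c ln(T₂/T₁) = 285 × 0.775 × ln(596.15/418.15) = 78.3 J/K.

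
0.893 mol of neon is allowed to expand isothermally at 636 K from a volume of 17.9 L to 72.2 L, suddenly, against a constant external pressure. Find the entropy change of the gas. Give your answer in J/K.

ΔS_gas = 10.4 J/K

Entropy is a state function, so ΔS_gas depends only on the end states.
For an isothermal ideal gas ΔS_gas = nR ln(V₂/V₁) = 0.893 × 8.314 × ln(72.2/17.9) = 10.4 J/K.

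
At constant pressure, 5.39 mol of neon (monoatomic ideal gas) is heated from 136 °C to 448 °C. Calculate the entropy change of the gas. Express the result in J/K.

In kelvin: T₁ = 409.15 K, T₂ = 721.15 K. At constant pressure, ΔS = nC_p ln(T₂/T₁) with C_p = 5R/2 = 20.79 J mol⁻¹ K⁻¹.
ΔS = 5.39 × 20.79 × ln(721.15/409.15) = 63.5 J/K.

ΔS = 63.5 J/K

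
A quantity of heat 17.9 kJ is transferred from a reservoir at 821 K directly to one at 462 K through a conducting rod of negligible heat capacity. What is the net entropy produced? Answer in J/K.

ΔS_total = 16.9 J/K

ΔS_hot = −Q/T_H = −17900/821 = -21.8 J/K and ΔS_cold = +Q/T_C = 17900/462 = 38.74 J/K.
ΔS_total = -21.8 + 38.74 = 16.9 J/K, positive as the second law requires.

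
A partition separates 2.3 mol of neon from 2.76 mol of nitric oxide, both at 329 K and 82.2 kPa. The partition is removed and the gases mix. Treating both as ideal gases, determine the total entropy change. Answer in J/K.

ΔS_mix = 29 J/K

Mole fractions: x_A = 2.3/5.06 = 0.455, x_B = 0.545.
ΔS_mix = −R(n_A ln x_A + n_B ln x_B) = −8.314 × (2.3 ln 0.455 + 2.76 ln 0.545) = 29 J/K.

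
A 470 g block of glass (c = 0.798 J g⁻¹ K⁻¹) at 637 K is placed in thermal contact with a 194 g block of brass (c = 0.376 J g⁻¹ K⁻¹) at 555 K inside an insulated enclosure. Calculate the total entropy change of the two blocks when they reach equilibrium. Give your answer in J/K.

Energy balance: T_f = (m₁c₁T₁ + m₂c₂T₂)/(m₁c₁ + m₂c₂) = 623.65 K.
ΔS₁ = m₁c₁ ln(T_f/T₁) = 375.06 × ln(623.65/637) = -7.945 J/K.
ΔS₂ = m₂c₂ ln(T_f/T₂) = 72.944 × ln(623.65/555) = 8.507 J/K.
ΔS_total = -7.945 + 8.507 = 0.562 J/K.

ΔS_total = 0.562 J/K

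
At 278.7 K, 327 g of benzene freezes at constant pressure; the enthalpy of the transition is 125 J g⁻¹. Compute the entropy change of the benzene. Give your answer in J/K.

ΔS = -147 J/K

Heat released by the substance: Q = −mL = −327 × 125 = −40875 J.
At constant T, ΔS = Q_rev/T = −40875 / 278.7 = -147 J/K.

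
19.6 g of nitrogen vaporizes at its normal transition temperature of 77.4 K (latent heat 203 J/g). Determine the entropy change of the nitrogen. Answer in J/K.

Heat absorbed by the substance: Q = mL = 19.6 × 203 = 3978.8 J.
At constant T, ΔS = Q_rev/T = 3978.8 / 77.4 = 51.4 J/K.

ΔS = 51.4 J/K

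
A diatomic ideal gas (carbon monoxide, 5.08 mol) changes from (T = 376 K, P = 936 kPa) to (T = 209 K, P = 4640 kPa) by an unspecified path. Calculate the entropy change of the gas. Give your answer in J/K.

ΔS = nC_p ln(T₂/T₁) − nR ln(P₂/P₁), with C_p = 7R/2 = 29.1 J mol⁻¹ K⁻¹ for a diatomic ideal gas.
ΔS = 5.08 × [29.1 × ln(209/376) − 8.314 × ln(4640/936)] = -154 J/K.

ΔS = -154 J/K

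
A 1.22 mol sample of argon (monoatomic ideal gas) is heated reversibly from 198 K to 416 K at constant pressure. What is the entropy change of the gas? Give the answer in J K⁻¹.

At constant pressure, ΔS = nC_p ln(T₂/T₁) with C_p = 5R/2 = 20.79 J mol⁻¹ K⁻¹.
ΔS = 1.22 × 20.79 × ln(416/198) = 18.8 J/K.

ΔS = 18.8 J/K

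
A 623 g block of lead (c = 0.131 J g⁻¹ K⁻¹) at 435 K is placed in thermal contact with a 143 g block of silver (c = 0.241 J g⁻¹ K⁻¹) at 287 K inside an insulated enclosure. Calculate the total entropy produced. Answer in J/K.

ΔS_total = 1.97 J/K

Energy balance: T_f = (m₁c₁T₁ + m₂c₂T₂)/(m₁c₁ + m₂c₂) = 391.06 K.
ΔS₁ = m₁c₁ ln(T_f/T₁) = 81.613 × ln(391.06/435) = -8.691 J/K.
ΔS₂ = m₂c₂ ln(T_f/T₂) = 34.463 × ln(391.06/287) = 10.66 J/K.
ΔS_total = -8.691 + 10.66 = 1.97 J/K.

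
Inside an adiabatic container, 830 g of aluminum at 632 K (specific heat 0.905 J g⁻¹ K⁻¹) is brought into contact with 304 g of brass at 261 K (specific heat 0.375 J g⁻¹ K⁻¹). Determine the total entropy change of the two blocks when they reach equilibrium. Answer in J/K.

Energy balance: T_f = (m₁c₁T₁ + m₂c₂T₂)/(m₁c₁ + m₂c₂) = 583.11 K.
ΔS₁ = m₁c₁ ln(T_f/T₁) = 751.15 × ln(583.11/632) = -60.47 J/K.
ΔS₂ = m₂c₂ ln(T_f/T₂) = 114 × ln(583.11/261) = 91.64 J/K.
ΔS_total = -60.47 + 91.64 = 31.2 J/K.

ΔS_total = 31.2 J/K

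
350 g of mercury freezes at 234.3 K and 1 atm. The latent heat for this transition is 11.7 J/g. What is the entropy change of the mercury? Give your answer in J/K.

ΔS = -17.5 J/K

Heat released by the substance: Q = −mL = −350 × 11.7 = −4095 J.
At constant T, ΔS = Q_rev/T = −4095 / 234.3 = -17.5 J/K.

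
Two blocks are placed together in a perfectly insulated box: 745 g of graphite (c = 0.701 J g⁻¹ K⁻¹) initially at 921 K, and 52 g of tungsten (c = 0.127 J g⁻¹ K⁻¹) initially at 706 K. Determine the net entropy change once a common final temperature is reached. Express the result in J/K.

Energy balance: T_f = (m₁c₁T₁ + m₂c₂T₂)/(m₁c₁ + m₂c₂) = 918.32 K.
ΔS₁ = m₁c₁ ln(T_f/T₁) = 522.245 × ln(918.32/921) = -1.5246 J/K.
ΔS₂ = m₂c₂ ln(T_f/T₂) = 6.604 × ln(918.32/706) = 1.7364 J/K.
ΔS_total = -1.5246 + 1.7364 = 0.212 J/K.

ΔS_total = 0.212 J/K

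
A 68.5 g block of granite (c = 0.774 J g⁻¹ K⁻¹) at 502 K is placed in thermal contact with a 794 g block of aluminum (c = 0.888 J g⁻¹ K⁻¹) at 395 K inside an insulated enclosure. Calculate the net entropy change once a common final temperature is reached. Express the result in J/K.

Energy balance: T_f = (m₁c₁T₁ + m₂c₂T₂)/(m₁c₁ + m₂c₂) = 402.48 K.
ΔS₁ = m₁c₁ ln(T_f/T₁) = 53.019 × ln(402.48/502) = -11.71 J/K.
ΔS₂ = m₂c₂ ln(T_f/T₂) = 705.072 × ln(402.48/395) = 13.23 J/K.
ΔS_total = -11.71 + 13.23 = 1.52 J/K.

ΔS_total = 1.52 J/K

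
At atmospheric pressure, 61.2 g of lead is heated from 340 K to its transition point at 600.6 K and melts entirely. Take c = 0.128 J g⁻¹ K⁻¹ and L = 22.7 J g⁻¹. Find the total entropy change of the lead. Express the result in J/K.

Warming step: ΔS₁ = m c ln(T_tr/T_i) = 61.2 × 0.128 × ln(600.6/340) = 4.457 J/K.
Phase change: ΔS₂ = +mL/T_tr = 61.2 × 22.7 / 600.6 = 2.313 J/K.
ΔS_total = (4.457) + (2.313) = 6.77 J/K.

ΔS = 6.77 J/K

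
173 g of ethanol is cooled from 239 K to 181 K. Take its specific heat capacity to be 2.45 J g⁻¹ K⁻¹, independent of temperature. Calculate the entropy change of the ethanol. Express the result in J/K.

ΔS = -118 J/K

ΔS = ∫dQ_rev/T = m c ln(T₂/T₁) = 173 × 2.45 × ln(181/239) = -118 J/K.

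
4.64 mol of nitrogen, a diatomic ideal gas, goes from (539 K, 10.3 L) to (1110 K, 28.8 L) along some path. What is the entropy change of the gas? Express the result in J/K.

ΔS = 109 J/K

Entropy is a state function: ΔS = nC_V ln(T₂/T₁) + nR ln(V₂/V₁), with C_V = 5R/2 = 20.79 J mol⁻¹ K⁻¹ for a diatomic ideal gas.
ΔS = 4.64 × [20.79 × ln(1110/539) + 8.314 × ln(28.8/10.3)] = 109 J/K.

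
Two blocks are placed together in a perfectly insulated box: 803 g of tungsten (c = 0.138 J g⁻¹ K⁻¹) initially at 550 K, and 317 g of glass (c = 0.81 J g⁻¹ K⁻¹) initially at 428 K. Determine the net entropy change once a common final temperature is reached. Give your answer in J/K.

Energy balance: T_f = (m₁c₁T₁ + m₂c₂T₂)/(m₁c₁ + m₂c₂) = 464.78 K.
ΔS₁ = m₁c₁ ln(T_f/T₁) = 110.814 × ln(464.78/550) = -18.66 J/K.
ΔS₂ = m₂c₂ ln(T_f/T₂) = 256.77 × ln(464.78/428) = 21.17 J/K.
ΔS_total = -18.66 + 21.17 = 2.51 J/K.

ΔS_total = 2.51 J/K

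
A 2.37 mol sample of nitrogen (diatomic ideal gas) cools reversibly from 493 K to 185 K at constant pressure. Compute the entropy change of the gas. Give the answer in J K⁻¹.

ΔS = -67.6 J/K

At constant pressure, ΔS = nC_p ln(T₂/T₁) with C_p = 7R/2 = 29.1 J mol⁻¹ K⁻¹.
ΔS = 2.37 × 29.1 × ln(185/493) = -67.6 J/K.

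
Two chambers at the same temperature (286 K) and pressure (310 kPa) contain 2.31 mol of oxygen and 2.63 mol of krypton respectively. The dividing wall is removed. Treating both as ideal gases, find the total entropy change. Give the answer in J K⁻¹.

ΔS_mix = 28.4 J/K

Mole fractions: x_A = 2.31/4.94 = 0.468, x_B = 0.532.
ΔS_mix = −R(n_A ln x_A + n_B ln x_B) = −8.314 × (2.31 ln 0.468 + 2.63 ln 0.532) = 28.4 J/K.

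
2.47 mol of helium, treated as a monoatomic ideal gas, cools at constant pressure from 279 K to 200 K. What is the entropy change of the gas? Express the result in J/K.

ΔS = -17.1 J/K

At constant pressure, ΔS = nC_p ln(T₂/T₁) with C_p = 5R/2 = 20.79 J mol⁻¹ K⁻¹.
ΔS = 2.47 × 20.79 × ln(200/279) = -17.1 J/K.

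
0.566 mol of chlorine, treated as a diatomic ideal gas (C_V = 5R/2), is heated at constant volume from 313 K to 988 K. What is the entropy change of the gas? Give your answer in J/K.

At constant volume, ΔS = nC_V ln(T₂/T₁) with C_V = 5R/2 = 20.79 J mol⁻¹ K⁻¹.
ΔS = 0.566 × 20.79 × ln(988/313) = 13.5 J/K.

ΔS = 13.5 J/K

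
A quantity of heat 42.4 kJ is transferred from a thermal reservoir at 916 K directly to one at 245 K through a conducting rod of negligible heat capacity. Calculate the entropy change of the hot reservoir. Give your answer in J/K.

The hot reservoir loses heat Q, so ΔS_hot = −Q/T_H = −42400/916 = -46.3 J/K.

ΔS_hot = -46.3 J/K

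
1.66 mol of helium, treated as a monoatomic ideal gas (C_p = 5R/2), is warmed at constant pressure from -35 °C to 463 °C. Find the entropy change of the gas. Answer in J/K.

ΔS = 38.9 J/K

In kelvin: T₁ = 238.15 K, T₂ = 736.15 K. At constant pressure, ΔS = nC_p ln(T₂/T₁) with C_p = 5R/2 = 20.79 J mol⁻¹ K⁻¹.
ΔS = 1.66 × 20.79 × ln(736.15/238.15) = 38.9 J/K.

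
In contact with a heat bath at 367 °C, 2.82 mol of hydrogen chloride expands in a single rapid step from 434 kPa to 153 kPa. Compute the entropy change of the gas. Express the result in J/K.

ΔS_gas = 24.4 J/K

Entropy is a state function, so ΔS_gas depends only on the end states.
For an isothermal ideal gas ΔS_gas = nR ln(P₁/P₂) = 2.82 × 8.314 × ln(434/153) = 24.4 J/K.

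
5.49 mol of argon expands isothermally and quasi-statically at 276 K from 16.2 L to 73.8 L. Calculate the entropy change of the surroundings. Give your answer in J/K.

For an isothermal ideal gas ΔS_gas = nR ln(V₂/V₁) = 5.49 × 8.314 × ln(73.8/16.2) = 69.2 J/K.
The process is reversible, so ΔS_surr = −ΔS_gas = -69.2 J/K and ΔS_universe = 0.

ΔS_surr = -69.2 J/K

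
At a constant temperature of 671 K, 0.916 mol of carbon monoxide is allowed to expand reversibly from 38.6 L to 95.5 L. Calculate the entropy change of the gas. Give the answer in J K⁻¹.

ΔS_gas = 6.9 J/K

For an isothermal ideal gas ΔS_gas = nR ln(V₂/V₁) = 0.916 × 8.314 × ln(95.5/38.6) = 6.9 J/K.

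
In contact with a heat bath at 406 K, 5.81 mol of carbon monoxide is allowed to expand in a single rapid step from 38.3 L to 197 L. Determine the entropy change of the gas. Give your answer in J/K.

Entropy is a state function, so ΔS_gas depends only on the end states.
For an isothermal ideal gas ΔS_gas = nR ln(V₂/V₁) = 5.81 × 8.314 × ln(197/38.3) = 79.1 J/K.

ΔS_gas = 79.1 J/K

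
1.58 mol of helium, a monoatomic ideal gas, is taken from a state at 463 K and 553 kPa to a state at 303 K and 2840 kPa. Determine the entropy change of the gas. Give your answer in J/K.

ΔS = nC_p ln(T₂/T₁) − nR ln(P₂/P₁), with C_p = 5R/2 = 20.79 J mol⁻¹ K⁻¹ for a monoatomic ideal gas.
ΔS = 1.58 × [20.79 × ln(303/463) − 8.314 × ln(2840/553)] = -35.4 J/K.

ΔS = -35.4 J/K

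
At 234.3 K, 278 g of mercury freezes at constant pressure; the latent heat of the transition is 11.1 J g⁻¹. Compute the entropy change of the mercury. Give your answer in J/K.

ΔS = -13.2 J/K

Heat released by the substance: Q = −mL = −278 × 11.1 = −3085.8 J.
At constant T, ΔS = Q_rev/T = −3085.8 / 234.3 = -13.2 J/K.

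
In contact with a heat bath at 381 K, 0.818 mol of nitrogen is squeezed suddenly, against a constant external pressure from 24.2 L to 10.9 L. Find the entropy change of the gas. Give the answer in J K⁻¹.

ΔS_gas = -5.42 J/K

Entropy is a state function, so ΔS_gas depends only on the end states.
For an isothermal ideal gas ΔS_gas = nR ln(V₂/V₁) = 0.818 × 8.314 × ln(10.9/24.2) = -5.42 J/K.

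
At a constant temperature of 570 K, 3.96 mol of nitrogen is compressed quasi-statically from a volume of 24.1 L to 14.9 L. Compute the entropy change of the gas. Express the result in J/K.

For an isothermal ideal gas ΔS_gas = nR ln(V₂/V₁) = 3.96 × 8.314 × ln(14.9/24.1) = -15.8 J/K.

ΔS_gas = -15.8 J/K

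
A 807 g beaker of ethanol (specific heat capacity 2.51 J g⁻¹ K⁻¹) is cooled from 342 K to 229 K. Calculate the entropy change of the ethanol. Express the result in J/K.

ΔS = -812 J/K

ΔS = ∫dQ_rev/T = m c ln(T₂/T₁) = 807 × 2.51 × ln(229/342) = -812 J/K.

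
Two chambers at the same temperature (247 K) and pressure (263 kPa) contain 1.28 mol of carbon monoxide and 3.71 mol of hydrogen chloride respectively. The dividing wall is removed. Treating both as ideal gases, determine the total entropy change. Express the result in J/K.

ΔS_mix = 23.6 J/K

Mole fractions: x_A = 1.28/4.99 = 0.257, x_B = 0.743.
ΔS_mix = −R(n_A ln x_A + n_B ln x_B) = −8.314 × (1.28 ln 0.257 + 3.71 ln 0.743) = 23.6 J/K.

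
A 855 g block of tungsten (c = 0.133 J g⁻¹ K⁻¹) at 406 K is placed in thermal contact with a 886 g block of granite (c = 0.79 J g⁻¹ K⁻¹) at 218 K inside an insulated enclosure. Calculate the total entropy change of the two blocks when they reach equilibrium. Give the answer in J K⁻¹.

ΔS_total = 21.9 J/K

Energy balance: T_f = (m₁c₁T₁ + m₂c₂T₂)/(m₁c₁ + m₂c₂) = 244.27 K.
ΔS₁ = m₁c₁ ln(T_f/T₁) = 113.715 × ln(244.27/406) = -57.77 J/K.
ΔS₂ = m₂c₂ ln(T_f/T₂) = 699.94 × ln(244.27/218) = 79.65 J/K.
ΔS_total = -57.77 + 79.65 = 21.9 J/K.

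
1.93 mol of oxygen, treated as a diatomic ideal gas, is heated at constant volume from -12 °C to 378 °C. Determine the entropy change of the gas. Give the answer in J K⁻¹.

ΔS = 36.7 J/K

In kelvin: T₁ = 261.15 K, T₂ = 651.15 K. At constant volume, ΔS = nC_V ln(T₂/T₁) with C_V = 5R/2 = 20.79 J mol⁻¹ K⁻¹.
ΔS = 1.93 × 20.79 × ln(651.15/261.15) = 36.7 J/K.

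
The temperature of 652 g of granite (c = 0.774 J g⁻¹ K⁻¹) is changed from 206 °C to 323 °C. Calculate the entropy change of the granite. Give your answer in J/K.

In kelvin: T₁ = 479.15 K, T₂ = 596.15 K. ΔS = ∫dQ_rev/T = m c ln(T₂/T₁) = 652 × 0.774 × ln(596.15/479.15) = 110 J/K.

ΔS = 110 J/K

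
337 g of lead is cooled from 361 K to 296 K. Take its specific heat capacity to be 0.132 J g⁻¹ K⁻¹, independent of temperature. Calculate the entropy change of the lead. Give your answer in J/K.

ΔS = -8.83 J/K

ΔS = ∫dQ_rev/T = m c ln(T₂/T₁) = 337 × 0.132 × ln(296/361) = -8.83 J/K.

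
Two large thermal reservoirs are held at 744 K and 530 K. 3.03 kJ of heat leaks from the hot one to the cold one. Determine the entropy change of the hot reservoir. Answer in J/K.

ΔS_hot = -4.07 J/K

The hot reservoir loses heat Q, so ΔS_hot = −Q/T_H = −3030/744 = -4.07 J/K.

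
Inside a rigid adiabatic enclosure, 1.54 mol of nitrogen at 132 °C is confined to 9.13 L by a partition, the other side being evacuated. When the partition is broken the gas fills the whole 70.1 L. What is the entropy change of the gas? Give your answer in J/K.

No heat is exchanged and no work is done, so the ideal-gas temperature stays constant.
Entropy is a state function; using a reversible isothermal path, ΔS_gas = nR ln(V₂/V₁) = 1.54 × 8.314 × ln(70.1/9.13) = 26.1 J/K.

ΔS_gas = 26.1 J/K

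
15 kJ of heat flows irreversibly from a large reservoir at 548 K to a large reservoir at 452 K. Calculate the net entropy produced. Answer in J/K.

ΔS_total = 5.81 J/K

ΔS_hot = −Q/T_H = −15000/548 = -27.372 J/K and ΔS_cold = +Q/T_C = 15000/452 = 33.186 J/K.
ΔS_total = -27.372 + 33.186 = 5.81 J/K, positive as the second law requires.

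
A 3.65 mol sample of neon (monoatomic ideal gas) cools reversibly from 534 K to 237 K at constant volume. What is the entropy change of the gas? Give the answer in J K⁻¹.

ΔS = -37 J/K

At constant volume, ΔS = nC_V ln(T₂/T₁) with C_V = 3R/2 = 12.47 J mol⁻¹ K⁻¹.
ΔS = 3.65 × 12.47 × ln(237/534) = -37 J/K.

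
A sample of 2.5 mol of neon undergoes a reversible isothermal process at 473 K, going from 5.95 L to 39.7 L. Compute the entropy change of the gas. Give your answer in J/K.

For an isothermal ideal gas ΔS_gas = nR ln(V₂/V₁) = 2.5 × 8.314 × ln(39.7/5.95) = 39.4 J/K.

ΔS_gas = 39.4 J/K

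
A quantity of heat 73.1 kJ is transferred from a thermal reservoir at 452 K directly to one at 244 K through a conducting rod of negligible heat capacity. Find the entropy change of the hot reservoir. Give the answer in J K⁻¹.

ΔS_hot = -162 J/K

The hot reservoir loses heat Q, so ΔS_hot = −Q/T_H = −73100/452 = -162 J/K.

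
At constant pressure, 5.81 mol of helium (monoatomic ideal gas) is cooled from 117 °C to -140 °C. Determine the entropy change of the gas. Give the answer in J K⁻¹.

ΔS = -130 J/K

In kelvin: T₁ = 390.15 K, T₂ = 133.15 K. At constant pressure, ΔS = nC_p ln(T₂/T₁) with C_p = 5R/2 = 20.79 J mol⁻¹ K⁻¹.
ΔS = 5.81 × 20.79 × ln(133.15/390.15) = -130 J/K.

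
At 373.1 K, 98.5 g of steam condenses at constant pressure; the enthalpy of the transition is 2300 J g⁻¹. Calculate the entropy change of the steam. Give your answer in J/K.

ΔS = -607 J/K

Heat released by the substance: Q = −mL = −98.5 × 2300 = −226550 J.
At constant T, ΔS = Q_rev/T = −226550 / 373.1 = -607 J/K.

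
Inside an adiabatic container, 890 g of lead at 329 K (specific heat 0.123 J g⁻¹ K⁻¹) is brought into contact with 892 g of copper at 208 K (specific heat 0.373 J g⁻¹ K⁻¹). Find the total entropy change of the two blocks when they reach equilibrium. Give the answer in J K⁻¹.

Energy balance: T_f = (m₁c₁T₁ + m₂c₂T₂)/(m₁c₁ + m₂c₂) = 237.96 K.
ΔS₁ = m₁c₁ ln(T_f/T₁) = 109.47 × ln(237.96/329) = -35.47 J/K.
ΔS₂ = m₂c₂ ln(T_f/T₂) = 332.716 × ln(237.96/208) = 44.77 J/K.
ΔS_total = -35.47 + 44.77 = 9.3 J/K.

ΔS_total = 9.3 J/K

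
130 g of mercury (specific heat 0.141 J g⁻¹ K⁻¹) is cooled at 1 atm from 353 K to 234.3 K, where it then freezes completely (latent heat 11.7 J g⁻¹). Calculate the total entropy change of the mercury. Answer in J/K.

ΔS = -14 J/K

Cooling step: ΔS₁ = m c ln(T_tr/T_i) = 130 × 0.141 × ln(234.3/353) = -7.513 J/K.
Phase change: ΔS₂ = −mL/T_tr = −130 × 11.7 / 234.3 = -6.492 J/K.
ΔS_total = (-7.513) + (-6.492) = -14 J/K.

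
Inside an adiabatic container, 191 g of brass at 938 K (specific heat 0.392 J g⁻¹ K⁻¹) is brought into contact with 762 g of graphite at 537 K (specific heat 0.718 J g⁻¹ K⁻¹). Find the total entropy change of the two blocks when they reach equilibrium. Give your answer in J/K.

Energy balance: T_f = (m₁c₁T₁ + m₂c₂T₂)/(m₁c₁ + m₂c₂) = 585.27 K.
ΔS₁ = m₁c₁ ln(T_f/T₁) = 74.872 × ln(585.27/938) = -35.32 J/K.
ΔS₂ = m₂c₂ ln(T_f/T₂) = 547.116 × ln(585.27/537) = 47.09 J/K.
ΔS_total = -35.32 + 47.09 = 11.8 J/K.

ΔS_total = 11.8 J/K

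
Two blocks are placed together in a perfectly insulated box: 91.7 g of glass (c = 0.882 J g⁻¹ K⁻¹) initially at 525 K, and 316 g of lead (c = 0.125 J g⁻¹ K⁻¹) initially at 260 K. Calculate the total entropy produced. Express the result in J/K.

ΔS_total = 5.96 J/K

Energy balance: T_f = (m₁c₁T₁ + m₂c₂T₂)/(m₁c₁ + m₂c₂) = 438.05 K.
ΔS₁ = m₁c₁ ln(T_f/T₁) = 80.8794 × ln(438.05/525) = -14.645 J/K.
ΔS₂ = m₂c₂ ln(T_f/T₂) = 39.5 × ln(438.05/260) = 20.605 J/K.
ΔS_total = -14.645 + 20.605 = 5.96 J/K.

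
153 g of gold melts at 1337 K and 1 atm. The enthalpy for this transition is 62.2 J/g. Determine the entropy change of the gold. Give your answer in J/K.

ΔS = 7.12 J/K

Heat absorbed by the substance: Q = mL = 153 × 62.2 = 9516.6 J.
At constant T, ΔS = Q_rev/T = 9516.6 / 1337 = 7.12 J/K.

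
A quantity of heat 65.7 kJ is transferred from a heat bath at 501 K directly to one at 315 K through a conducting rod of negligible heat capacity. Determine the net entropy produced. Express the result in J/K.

ΔS_total = 77.4 J/K

ΔS_hot = −Q/T_H = −65700/501 = -131.14 J/K and ΔS_cold = +Q/T_C = 65700/315 = 208.57 J/K.
ΔS_total = -131.14 + 208.57 = 77.4 J/K, positive as the second law requires.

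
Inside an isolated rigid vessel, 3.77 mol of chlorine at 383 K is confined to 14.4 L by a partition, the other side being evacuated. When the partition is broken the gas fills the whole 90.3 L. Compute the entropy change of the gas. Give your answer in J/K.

ΔS_gas = 57.5 J/K

For an ideal gas in free expansion Q = 0 and W = 0, so T is unchanged.
Entropy is a state function; using a reversible isothermal path, ΔS_gas = nR ln(V₂/V₁) = 3.77 × 8.314 × ln(90.3/14.4) = 57.5 J/K.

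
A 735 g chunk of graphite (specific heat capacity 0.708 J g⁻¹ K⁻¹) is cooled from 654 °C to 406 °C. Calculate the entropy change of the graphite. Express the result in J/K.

In kelvin: T₁ = 927.15 K, T₂ = 679.15 K. ΔS = ∫dQ_rev/T = m c ln(T₂/T₁) = 735 × 0.708 × ln(679.15/927.15) = -162 J/K.

ΔS = -162 J/K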